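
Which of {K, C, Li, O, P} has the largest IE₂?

IE_2 is the cost of taking one more electron from the +1 cation: K⁺ is the bare [Ar] core; C⁺ still has 3 valence electrons; Li⁺ is the bare [He] core; O⁺ still has 5 valence electrons; P⁺ still has 4 valence electrons.
Usually core removal costs more than valence removal, but here the competition is close: a tightly held n=2 valence electron can cost more to remove than an n=3 core electron, so the actual values have to decide it.
Valence configurations: C⁺ [He]2s²2p¹, O⁺ [He]2s²2p³, P⁺ [Ne]3s²3p².
The numbers (kJ/mol): K 3052, C 2353, Li 7298, O 3388, P 1907.
Putting it together, IE_2: P < C < K < O < Li.

Li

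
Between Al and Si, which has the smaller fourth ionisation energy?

Si

The fourth ionization energy removes an electron from the +3 ion. For each element: Al³⁺ is the bare [Ne] core; Si³⁺ still has 1 valence electron.
Breaking into a closed-shell core is much more expensive than removing a leftover valence electron — Al has the largest IE_4 here.
Approximate IE_4 values (kJ/mol): Al 11577, Si 4356.
Putting it together, IE_4: Si < Al.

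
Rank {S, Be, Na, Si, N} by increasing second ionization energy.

Si, Be, S, N, Na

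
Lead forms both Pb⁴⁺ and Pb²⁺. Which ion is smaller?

Pb⁴⁺

Both ions have Z = 82 protons, but Pb⁴⁺ has lost more electrons, so its remaining electrons feel a larger effective nuclear charge per electron and are pulled in more tightly.
Higher positive charge → smaller ion, so Pb²⁺ > Pb⁴⁺.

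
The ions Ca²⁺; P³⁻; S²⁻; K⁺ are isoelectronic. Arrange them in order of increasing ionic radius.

Ca²⁺ < K⁺ < S²⁻ < P³⁻

All of these have 18 electrons, so size is governed by nuclear charge alone: the more protons, the stronger the pull on the same electron cloud, and the smaller the ion.
Nuclear charges: Ca²⁺ (Z=20), K⁺ (Z=19), S²⁻ (Z=16), P³⁻ (Z=15).
Smallest to largest: Ca²⁺ < K⁺ < S²⁻ < P³⁻.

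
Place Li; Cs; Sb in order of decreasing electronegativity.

Li is in period 2, group 1; Sb is in period 5, group 15; Cs is in period 6, group 1.
Smaller atoms with higher effective nuclear charge are more electronegative.
Neither a single period nor a single group — weigh both effects.
Li > Cs: Li sits above Cs in group 1, so the down-group effect alone puts Li higher.
Sb > Li: period and group pull opposite ways; the across-period shift dominates (2.05 vs 0.98).
For reference (Pauling): Li 0.98, Sb 2.05, Cs 0.79.
So from highest to lowest: Sb > Li > Cs.

Sb > Li > Cs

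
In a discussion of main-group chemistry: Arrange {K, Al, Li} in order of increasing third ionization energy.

Al < K < Li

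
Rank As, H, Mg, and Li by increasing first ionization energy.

Li, Mg, As, H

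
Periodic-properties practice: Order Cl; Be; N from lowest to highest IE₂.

Consider each +1 ion: Cl⁺ still has 6 valence electrons; Be⁺ still has 1 valence electron; N⁺ still has 4 valence electrons.
All are still removing valence electrons, so compare the +1 ions as you would atoms: IE_2 generally rises across a period (higher Z_eff) and falls down a group (larger shell), subject to the usual subshell exceptions.
Valence configurations: Cl⁺ [Ne]3s²3p⁴, Be⁺ [He]2s¹, N⁺ [He]2s²2p².
Tabulated IE_2 (kJ/mol): Cl 2298, Be 1757, N 2856.
Hence IE_2: Be < Cl < N.

Be, Cl, N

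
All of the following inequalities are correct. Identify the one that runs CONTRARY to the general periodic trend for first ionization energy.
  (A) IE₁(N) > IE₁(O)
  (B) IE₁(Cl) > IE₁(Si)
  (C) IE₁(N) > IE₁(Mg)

(A)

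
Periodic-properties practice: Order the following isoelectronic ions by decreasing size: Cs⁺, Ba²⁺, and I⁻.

I⁻, Cs⁺, Ba²⁺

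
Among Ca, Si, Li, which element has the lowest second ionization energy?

Ca

Consider each +1 ion: Ca⁺ still has 1 valence electron; Si⁺ still has 3 valence electrons; Li⁺ is the bare [He] core.
Pulling an electron out of a noble-gas core costs far more than removing a remaining valence electron, so Li sits at the high end of IE_2.
Valence configurations: Ca⁺ [Ar]4s¹, Si⁺ [Ne]3s²3p¹.
The numbers (kJ/mol): Ca 1145, Si 1577, Li 7298.
So the second ionization energies run Ca < Si < Li.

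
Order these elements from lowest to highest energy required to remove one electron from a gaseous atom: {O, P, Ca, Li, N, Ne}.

Li is in period 2, group 1; N is in period 2, group 15; O is in period 2, group 16; Ne is in period 2, group 18; P is in period 3, group 15; Ca is in period 4, group 2.
IE₁ increases left→right with effective nuclear charge and decreases top→bottom as the valence shell moves farther out.
Here both period and group differ, so the two effects have to be weighed against each other.
Ca > Li: the two effects oppose for this pair; the across-period effect wins (590 vs 520 kJ/mol).
P > Ca: both effects reinforce here, so P is clearly the higher of the two.
O > P: relative to P, both the across-period and down-group shifts push O's first ionization energy up.
N > O: this pair runs against the simple trend — see the exception note.
Ne > N: Ne lies to the right of N in period 2, so the across-period effect alone puts Ne higher.
Note the exception: N has a higher first ionization energy than O, contrary to the simple trend — pairing an electron in O's 2p⁴ costs repulsion energy, so O ionizes more easily than half-filled N (2p³).
Tabulated first ionization energy (kJ/mol): Li 520, N 1402, O 1314, Ne 2081, P 1012, Ca 590.
So from lowest to highest: Li < Ca < P < O < N < Ne.

Li, Ca, P, O, N, Ne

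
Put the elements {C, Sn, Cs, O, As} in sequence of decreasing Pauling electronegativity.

O > C > As > Sn > Cs

Atoms toward the upper right of the periodic table pull bonding electrons most strongly.
Here both period and group differ, so the two effects have to be weighed against each other.
Sn > Cs: both effects reinforce here, so Sn is clearly the higher of the two.
As > Sn: both effects reinforce here, so As is clearly the higher of the two.
C > As: the two effects oppose for this pair; the down-group effect wins (2.55 vs 2.18).
O > C: both are in period 2; the period trend gives O the larger value.
Approximate values (Pauling): C 2.55, O 3.44, As 2.18, Sn 1.96, Cs 0.79.
So from highest to lowest: O > C > As > Sn > Cs.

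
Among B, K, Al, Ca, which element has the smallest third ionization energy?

Consider each +2 ion: B²⁺ still has 1 valence electron; K²⁺ is already 1 electron into the core; Al²⁺ still has 1 valence electron; Ca²⁺ is the bare [Ar] core.
Core electrons are held far more tightly than valence electrons, so K and Ca top the IE_3 order.
Valence configurations: B²⁺ [He]2s¹, Al²⁺ [Ne]3s¹.
Tabulated IE_3 (kJ/mol): B 3660, K 4420, Al 2745, Ca 4912.
Hence IE_3: Al < B < K < Ca.

Al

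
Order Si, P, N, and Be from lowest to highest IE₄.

IE_4 is the cost of taking one more electron from the +3 cation: Si³⁺ still has 1 valence electron; P³⁺ still has 2 valence electrons; N³⁺ still has 2 valence electrons; Be³⁺ is already 1 electron into the core.
Breaking into a closed-shell core is much more expensive than removing a leftover valence electron — Be has the largest IE_4 here.
Valence configurations: Si³⁺ [Ne]3s¹, P³⁺ [Ne]3s², N³⁺ [He]2s².
Approximate IE_4 values (kJ/mol): Si 4356, P 4964, N 7475, Be 21007.
So the fourth ionization energies run Si < P < N < Be.

Si < P < N < Be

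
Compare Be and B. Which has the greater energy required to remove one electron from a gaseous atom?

Be

Across a period the outer electron is held more tightly (higher IE₁); down a group it sits in a higher shell, more shielded, and comes off more easily.
All lie in period 2; the across-period trend (first ionization energy increases left to right) applies, with the exception below.
Note the exception: Be has a higher first ionization energy than B, contrary to the simple trend — removing B's lone 2p electron is easier than breaking Be's filled 2s².
Approximate values (kJ/mol): Be 900, B 801.
So Be has the greater energy required to remove one electron from a gaseous atom (Be > B).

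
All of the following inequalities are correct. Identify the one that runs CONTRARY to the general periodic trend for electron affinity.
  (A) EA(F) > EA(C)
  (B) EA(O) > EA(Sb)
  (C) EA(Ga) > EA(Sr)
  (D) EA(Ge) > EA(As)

The general trend: electron affinity increases across a period and decreases down a group.
(A) F (period 2, group 17) vs C (period 2, group 14): the stated order agrees with the simple trend.
(B) O (period 2, group 16) vs Sb (period 5, group 15): the stated order agrees with the simple trend.
(C) Ga (period 4, group 13) vs Sr (period 5, group 2): the stated order agrees with the simple trend.
(D) Ge (period 4, group 14) vs As (period 4, group 15): the stated order contradicts the simple trend.
The exception is (D): adding an electron to As's half-filled 4p³ is unfavourable, so Ge (4p²) has the more exothermic EA.

(D)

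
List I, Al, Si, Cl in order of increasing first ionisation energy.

Al is in period 3, group 13; Si is in period 3, group 14; Cl is in period 3, group 17; I is in period 5, group 17.
Removing the outermost electron gets harder across a period and easier down a group.
These span different periods and groups, so the two trends combine.
Si > Al: Si lies to the right of Al in period 3, so the across-period effect alone puts Si higher.
I > Si: period and group pull opposite ways; the across-period shift dominates (1008 vs 786 kJ/mol).
Cl > I: Cl sits above I in group 17, so the down-group effect alone puts Cl higher.
Approximate values (kJ/mol): Al 578, Si 786, Cl 1251, I 1008.
So from lowest to highest: Al < Si < I < Cl.

Al < Si < I < Cl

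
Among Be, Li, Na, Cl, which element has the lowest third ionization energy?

The third ionization energy removes an electron from the +2 ion. For each element: Be²⁺ is the bare [He] core; Li²⁺ is already 1 electron into the core; Na²⁺ is already 1 electron into the core; Cl²⁺ still has 5 valence electrons.
Core electrons are held far more tightly than valence electrons, so Na, Li and Be top the IE_3 order.
The numbers (kJ/mol): Be 14849, Li 11815, Na 6910, Cl 3822.
Hence IE_3: Cl < Na < Li < Be.

Cl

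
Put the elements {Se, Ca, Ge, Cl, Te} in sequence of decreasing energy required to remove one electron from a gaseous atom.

Removing the outermost electron gets harder across a period and easier down a group.
Neither a single period nor a single group — weigh both effects.
Ge > Ca: both are in period 4; the period trend gives Ge the larger value.
Te > Ge: period and group pull opposite ways; the across-period shift dominates (869 vs 762 kJ/mol).
Se > Te: they share group 16; the group trend gives Se the larger value.
Cl > Se: relative to Se, both the across-period and down-group shifts push Cl's first ionization energy up.
Tabulated first ionization energy (kJ/mol): Cl 1251, Ca 590, Ge 762, Se 941, Te 869.
So from highest to lowest: Cl > Se > Te > Ge > Ca.

Cl > Se > Te > Ge > Ca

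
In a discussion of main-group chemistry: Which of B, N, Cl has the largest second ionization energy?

N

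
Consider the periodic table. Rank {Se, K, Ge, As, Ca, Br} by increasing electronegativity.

K is in period 4, group 1; Ca is in period 4, group 2; Ge is in period 4, group 14; As is in period 4, group 15; Se is in period 4, group 16; Br is in period 4, group 17.
Atoms toward the upper right of the periodic table pull bonding electrons most strongly.
All lie in period 4, so electronegativity increases left to right.
So from lowest to highest: K < Ca < Ge < As < Se < Br.

K, Ca, Ge, As, Se, Br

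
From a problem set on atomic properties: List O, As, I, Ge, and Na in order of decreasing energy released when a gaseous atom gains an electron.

O is in period 2, group 16; Na is in period 3, group 1; Ge is in period 4, group 14; As is in period 4, group 15; I is in period 5, group 17.
Atoms with high Z_eff and room in the valence shell (especially the halogens) have the most exothermic electron affinities.
Here both period and group differ, so the two effects have to be weighed against each other.
As > Na: period and group pull opposite ways; the across-period shift dominates (78 vs 53 kJ/mol).
Ge > As: this pair runs against the simple trend — see the exception note.
O > Ge: both effects reinforce here, so O is clearly the higher of the two.
I > O: period and group pull opposite ways; the across-period shift dominates (295 vs 141 kJ/mol).
Note the exception: Ge has a higher electron affinity than As, contrary to the simple trend — adding an electron to As's half-filled 4p³ is unfavourable, so Ge (4p²) has the more exothermic EA.
Tabulated electron affinity (kJ/mol): O 141, Na 53, Ge 119, As 78, I 295.
So from highest to lowest: I > O > Ge > As > Na.

I > O > Ge > As > Na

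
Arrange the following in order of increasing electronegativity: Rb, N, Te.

Rb < Te < N

N is in period 2, group 15; Rb is in period 5, group 1; Te is in period 5, group 16.
EN rises left→right (higher Z_eff, smaller atoms) and falls top→bottom (larger, more shielded atoms).
These span different periods and groups, so the two trends combine.
Te > Rb: both are in period 5; the period trend gives Te the larger value.
N > Te: the two effects oppose for this pair; the down-group effect wins (3.04 vs 2.10).
Tabulated electronegativity (Pauling): N 3.04, Rb 0.82, Te 2.10.
So from lowest to highest: Rb < Te < N.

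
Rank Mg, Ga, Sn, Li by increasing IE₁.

Li is in period 2, group 1; Mg is in period 3, group 2; Ga is in period 4, group 13; Sn is in period 5, group 14.
First ionization energy rises across a period (greater Z_eff holds electrons more tightly) and falls down a group (valence electrons are farther from the nucleus).
These sit on a diagonal, where the across-period and down-group effects partly cancel.
Ga > Li: the two effects oppose for this pair; the across-period effect wins (579 vs 520 kJ/mol).
Sn > Ga: period and group pull opposite ways; the across-period shift dominates (709 vs 579 kJ/mol).
Mg > Sn: the two effects oppose for this pair; the down-group effect wins (738 vs 709 kJ/mol).
For reference (kJ/mol): Li 520, Mg 738, Ga 579, Sn 709.
So from lowest to highest: Li < Ga < Sn < Mg.

Li < Ga < Sn < Mg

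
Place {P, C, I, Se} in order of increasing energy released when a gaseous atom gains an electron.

P, C, Se, I

C is in period 2, group 14; P is in period 3, group 15; Se is in period 4, group 16; I is in period 5, group 17.
Atoms with high Z_eff and room in the valence shell (especially the halogens) have the most exothermic electron affinities.
These sit on a diagonal, where the across-period and down-group effects partly cancel.
C > P: the two effects oppose for this pair; the down-group effect wins (122 vs 72 kJ/mol).
Se > C: period and group pull opposite ways; the across-period shift dominates (195 vs 122 kJ/mol).
I > Se: period and group pull opposite ways; the across-period shift dominates (295 vs 195 kJ/mol).
Tabulated electron affinity (kJ/mol): C 122, P 72, Se 195, I 295.
So from lowest to highest: P < C < Se < I.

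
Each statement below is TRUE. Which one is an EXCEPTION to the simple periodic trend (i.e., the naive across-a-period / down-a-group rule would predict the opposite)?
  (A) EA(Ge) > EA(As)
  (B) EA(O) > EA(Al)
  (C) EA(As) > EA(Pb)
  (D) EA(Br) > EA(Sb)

The general trend: electron affinity increases across a period and decreases down a group.
(A) Ge (period 4, group 14) vs As (period 4, group 15): the stated order contradicts the simple trend.
(B) O (period 2, group 16) vs Al (period 3, group 13): the stated order agrees with the simple trend.
(C) As (period 4, group 15) vs Pb (period 6, group 14): the stated order agrees with the simple trend.
(D) Br (period 4, group 17) vs Sb (period 5, group 15): the stated order agrees with the simple trend.
The exception is (A): adding an electron to As's half-filled 4p³ is unfavourable, so Ge (4p²) has the more exothermic EA.

(A)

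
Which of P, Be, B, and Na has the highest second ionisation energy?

Na

After 1 electron has been removed, what remains? P⁺ still has 4 valence electrons; Be⁺ still has 1 valence electron; B⁺ still has 2 valence electrons; Na⁺ is the bare [Ne] core.
Core electrons are held far more tightly than valence electrons, so Na tops the IE_2 order.
Valence configurations: P⁺ [Ne]3s²3p², Be⁺ [He]2s¹, B⁺ [He]2s².
Tabulated IE_2 (kJ/mol): P 1907, Be 1757, B 2427, Na 4562.
So the second ionization energies run Be < P < B < Na.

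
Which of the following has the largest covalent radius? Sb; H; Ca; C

Ca

H is in period 1, group 1; C is in period 2, group 14; Ca is in period 4, group 2; Sb is in period 5, group 15.
Radius decreases left→right (rising Z_eff, same n) and increases top→bottom (higher n).
Here both period and group differ, so the two effects have to be weighed against each other.
C > H: period and group pull opposite ways; the down-group shift dominates (75 vs 32 pm).
Sb > C: the two effects oppose for this pair; the down-group effect wins (140 vs 75 pm).
Ca > Sb: the two effects oppose for this pair; the across-period effect wins (171 vs 140 pm).
For reference (pm): H 32, C 75, Ca 171, Sb 140.
The largest covalent radius among these belongs to Ca.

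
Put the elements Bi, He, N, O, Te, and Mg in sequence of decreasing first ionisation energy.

He > N > O > Te > Mg > Bi

First ionization energy rises across a period (greater Z_eff holds electrons more tightly) and falls down a group (valence electrons are farther from the nucleus).
Here both period and group differ, so the two effects have to be weighed against each other.
Mg > Bi: the two effects oppose for this pair; the down-group effect wins (738 vs 703 kJ/mol).
Te > Mg: period and group pull opposite ways; the across-period shift dominates (869 vs 738 kJ/mol).
O > Te: they share group 16; the group trend gives O the larger value.
N > O: this pair runs against the simple trend — see the exception note.
He > N: relative to N, both the across-period and down-group shifts push He's first ionization energy up.
Note the exception: N has a higher first ionization energy than O, contrary to the simple trend — pairing an electron in O's 2p⁴ costs repulsion energy, so O ionizes more easily than half-filled N (2p³).
Tabulated first ionization energy (kJ/mol): He 2372, N 1402, O 1314, Mg 738, Te 869, Bi 703.
So from highest to lowest: He > N > O > Te > Mg > Bi.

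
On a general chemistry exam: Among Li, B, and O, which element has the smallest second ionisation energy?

B

After 1 electron has been removed, what remains? Li⁺ is the bare [He] core; B⁺ still has 2 valence electrons; O⁺ still has 5 valence electrons.
Breaking into a closed-shell core is much more expensive than removing a leftover valence electron — Li has the largest IE_2 here.
Valence configurations: B⁺ [He]2s², O⁺ [He]2s²2p³.
Tabulated IE_2 (kJ/mol): Li 7298, B 2427, O 3388.
So the second ionization energies run B < O < Li.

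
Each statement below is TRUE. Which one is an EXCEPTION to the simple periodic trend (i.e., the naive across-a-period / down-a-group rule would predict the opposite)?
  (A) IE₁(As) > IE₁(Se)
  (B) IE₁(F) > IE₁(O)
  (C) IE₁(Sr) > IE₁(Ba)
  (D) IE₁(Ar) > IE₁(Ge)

The general trend: first ionisation energy increases across a period and decreases down a group.
(A) As (period 4, group 15) vs Se (period 4, group 16): the stated order contradicts the simple trend.
(B) F (period 2, group 17) vs O (period 2, group 16): the stated order agrees with the simple trend.
(C) Sr (period 5, group 2) vs Ba (period 6, group 2): the stated order agrees with the simple trend.
(D) Ar (period 3, group 18) vs Ge (period 4, group 14): the stated order agrees with the simple trend.
The exception is (A): Se (4p⁴) ionizes more easily than half-filled As (4p³).

(A)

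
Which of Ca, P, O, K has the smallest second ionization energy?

The second ionization energy removes an electron from the +1 ion. For each element: Ca⁺ still has 1 valence electron; P⁺ still has 4 valence electrons; O⁺ still has 5 valence electrons; K⁺ is the bare [Ar] core.
Usually core removal costs more than valence removal, but here the competition is close: a tightly held n=2 valence electron can cost more to remove than an n=3 core electron, so the actual values have to decide it.
Valence configurations: Ca⁺ [Ar]4s¹, P⁺ [Ne]3s²3p², O⁺ [He]2s²2p³.
Tabulated IE_2 (kJ/mol): Ca 1145, P 1907, O 3388, K 3052.
Overall IE_2 order: Ca < P < K < O.

Ca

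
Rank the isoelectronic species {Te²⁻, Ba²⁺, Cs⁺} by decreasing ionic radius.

Te²⁻, Cs⁺, Ba²⁺

All of these have 54 electrons, so size is governed by nuclear charge alone: the more protons, the stronger the pull on the same electron cloud, and the smaller the ion.
Nuclear charges: Ba²⁺ (Z=56), Cs⁺ (Z=55), Te²⁻ (Z=52).
Largest to smallest: Te²⁻ > Cs⁺ > Ba²⁺.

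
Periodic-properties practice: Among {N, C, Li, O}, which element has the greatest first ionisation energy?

N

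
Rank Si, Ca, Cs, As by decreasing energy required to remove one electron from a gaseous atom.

As > Si > Ca > Cs

Removing the outermost electron gets harder across a period and easier down a group.
Neither a single period nor a single group — weigh both effects.
Ca > Cs: relative to Cs, both the across-period and down-group shifts push Ca's first ionization energy up.
Si > Ca: relative to Ca, both the across-period and down-group shifts push Si's first ionization energy up.
As > Si: period and group pull opposite ways; the across-period shift dominates (947 vs 786 kJ/mol).
Approximate values (kJ/mol): Si 786, Ca 590, As 947, Cs 376.
So from highest to lowest: As > Si > Ca > Cs.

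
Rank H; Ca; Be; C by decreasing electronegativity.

C > H > Be > Ca

H is in period 1, group 1; Be is in period 2, group 2; C is in period 2, group 14; Ca is in period 4, group 2.
Electronegativity increases across a period and decreases down a group, tracking effective nuclear charge and atomic size.
These span different periods and groups, so the two trends combine.
Be > Ca: they share group 2; the group trend gives Be the larger value.
H > Be: period and group pull opposite ways; the down-group shift dominates (2.20 vs 1.57).
C > H: the two effects oppose for this pair; the across-period effect wins (2.55 vs 2.20).
Tabulated electronegativity (Pauling): H 2.20, Be 1.57, C 2.55, Ca 1.00.
So from highest to lowest: C > H > Be > Ca.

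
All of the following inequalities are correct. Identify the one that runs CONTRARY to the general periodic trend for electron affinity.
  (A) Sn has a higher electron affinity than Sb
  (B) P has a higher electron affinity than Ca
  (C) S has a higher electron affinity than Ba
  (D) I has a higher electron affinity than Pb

(A)

The general trend: electron affinity increases across a period and decreases down a group.
(A) Sn (period 5, group 14) vs Sb (period 5, group 15): the stated order contradicts the simple trend.
(B) P (period 3, group 15) vs Ca (period 4, group 2): the stated order agrees with the simple trend.
(C) S (period 3, group 16) vs Ba (period 6, group 2): the stated order agrees with the simple trend.
(D) I (period 5, group 17) vs Pb (period 6, group 14): the stated order agrees with the simple trend.
The exception is (A): adding an electron to Sb's half-filled 5p³ is unfavourable, so Sn has the more exothermic EA.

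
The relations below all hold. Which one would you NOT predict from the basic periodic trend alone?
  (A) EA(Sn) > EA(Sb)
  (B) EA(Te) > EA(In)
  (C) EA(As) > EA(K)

(A)

The general trend: electron affinity increases across a period and decreases down a group.
(A) Sn (period 5, group 14) vs Sb (period 5, group 15): the stated order contradicts the simple trend.
(B) Te (period 5, group 16) vs In (period 5, group 13): the stated order agrees with the simple trend.
(C) As (period 4, group 15) vs K (period 4, group 1): the stated order agrees with the simple trend.
The exception is (A): adding an electron to Sb's half-filled 5p³ is unfavourable, so Sn has the more exothermic EA.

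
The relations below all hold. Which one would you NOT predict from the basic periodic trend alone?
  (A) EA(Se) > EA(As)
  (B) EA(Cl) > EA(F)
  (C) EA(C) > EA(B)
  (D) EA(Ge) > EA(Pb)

The general trend: electron affinity increases across a period and decreases down a group.
(A) Se (period 4, group 16) vs As (period 4, group 15): the stated order agrees with the simple trend.
(B) Cl (period 3, group 17) vs F (period 2, group 17): the stated order contradicts the simple trend.
(C) C (period 2, group 14) vs B (period 2, group 13): the stated order agrees with the simple trend.
(D) Ge (period 4, group 14) vs Pb (period 6, group 14): the stated order agrees with the simple trend.
The exception is (B): F's small 2p subshell makes the incoming electron feel strong e⁻–e⁻ repulsion, so Cl actually releases more energy on gaining an electron.

(B)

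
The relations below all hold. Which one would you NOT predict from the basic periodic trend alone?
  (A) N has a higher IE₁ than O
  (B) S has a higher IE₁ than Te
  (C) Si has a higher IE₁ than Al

(A)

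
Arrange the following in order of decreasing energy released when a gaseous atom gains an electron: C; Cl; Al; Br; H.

Cl > Br > C > H > Al

H is in period 1, group 1; C is in period 2, group 14; Al is in period 3, group 13; Cl is in period 3, group 17; Br is in period 4, group 17.
Electron affinity generally becomes more exothermic across a period toward the halogens and less exothermic down a group.
These span different periods and groups, so the two trends combine.
H > Al: period and group pull opposite ways; the down-group shift dominates (73 vs 42 kJ/mol).
C > H: the two effects oppose for this pair; the across-period effect wins (122 vs 73 kJ/mol).
Br > C: period and group pull opposite ways; the across-period shift dominates (325 vs 122 kJ/mol).
Cl > Br: they share group 17; the group trend gives Cl the larger value.
Approximate values (kJ/mol): H 73, C 122, Al 42, Cl 349, Br 325.
So from highest to lowest: Cl > Br > C > H > Al.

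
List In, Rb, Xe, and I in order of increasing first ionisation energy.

Rb, In, I, Xe

Across a period the outer electron is held more tightly (higher IE₁); down a group it sits in a higher shell, more shielded, and comes off more easily.
All lie in period 5, so first ionization energy increases left to right.
So from lowest to highest: Rb < In < I < Xe.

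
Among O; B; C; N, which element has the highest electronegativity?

B is in period 2, group 13; C is in period 2, group 14; N is in period 2, group 15; O is in period 2, group 16.
EN rises left→right (higher Z_eff, smaller atoms) and falls top→bottom (larger, more shielded atoms).
All lie in period 2, so electronegativity increases left to right.
The highest electronegativity among these belongs to O.

O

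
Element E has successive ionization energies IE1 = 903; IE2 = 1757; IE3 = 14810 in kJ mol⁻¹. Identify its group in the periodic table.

Group 2

Look for the largest jump between consecutive ionization energies: IE3/IE2 ≈ 8.4, far larger than any earlier ratio.
That jump marks the point where a core electron is being removed. So the atom has 2 valence electrons.
A main-group element with 2 valence electrons is in group 2.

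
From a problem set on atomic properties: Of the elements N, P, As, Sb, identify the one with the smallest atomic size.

N

N is in period 2, group 15; P is in period 3, group 15; As is in period 4, group 15; Sb is in period 5, group 15.
Atomic radius shrinks across a period as nuclear charge pulls the same shell inward, and grows down a group as new shells are added.
All are in group 15, so atomic radius increases down the group.
The smallest atomic size among these belongs to N.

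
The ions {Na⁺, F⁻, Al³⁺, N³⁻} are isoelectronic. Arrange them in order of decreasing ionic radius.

N³⁻ > F⁻ > Na⁺ > Al³⁺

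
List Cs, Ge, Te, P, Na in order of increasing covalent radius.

Na is in period 3, group 1; P is in period 3, group 15; Ge is in period 4, group 14; Te is in period 5, group 16; Cs is in period 6, group 1.
Atomic radius shrinks across a period as nuclear charge pulls the same shell inward, and grows down a group as new shells are added.
These span different periods and groups, so the two trends combine.
Ge > P: relative to P, both the across-period and down-group shifts push Ge's atomic radius up.
Te > Ge: the two effects oppose for this pair; the down-group effect wins (136 vs 121 pm).
Na > Te: period and group pull opposite ways; the across-period shift dominates (155 vs 136 pm).
Cs > Na: they share group 1; the group trend gives Cs the larger value.
Approximate values (pm): Na 155, P 111, Ge 121, Te 136, Cs 232.
So from smallest to largest: P < Ge < Te < Na < Cs.

P, Ge, Te, Na, Cs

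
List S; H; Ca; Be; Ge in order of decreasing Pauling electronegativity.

S, H, Ge, Be, Ca

H is in period 1, group 1; Be is in period 2, group 2; S is in period 3, group 16; Ca is in period 4, group 2; Ge is in period 4, group 14.
Smaller atoms with higher effective nuclear charge are more electronegative.
Here both period and group differ, so the two effects have to be weighed against each other.
Be > Ca: Be sits above Ca in group 2, so the down-group effect alone puts Be higher.
Ge > Be: period and group pull opposite ways; the across-period shift dominates (2.01 vs 1.57).
H > Ge: period and group pull opposite ways; the down-group shift dominates (2.20 vs 2.01).
S > H: the two effects oppose for this pair; the across-period effect wins (2.58 vs 2.20).
Tabulated electronegativity (Pauling): H 2.20, Be 1.57, S 2.58, Ca 1.00, Ge 2.01.
So from highest to lowest: S > H > Ge > Be > Ca.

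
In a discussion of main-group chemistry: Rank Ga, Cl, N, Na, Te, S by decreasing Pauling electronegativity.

Cl, N, S, Te, Ga, Na

N is in period 2, group 15; Na is in period 3, group 1; S is in period 3, group 16; Cl is in period 3, group 17; Ga is in period 4, group 13; Te is in period 5, group 16.
Atoms toward the upper right of the periodic table pull bonding electrons most strongly.
Neither a single period nor a single group — weigh both effects.
Ga > Na: the two effects oppose for this pair; the across-period effect wins (1.81 vs 0.93).
Te > Ga: period and group pull opposite ways; the across-period shift dominates (2.10 vs 1.81).
S > Te: S sits above Te in group 16, so the down-group effect alone puts S higher.
N > S: period and group pull opposite ways; the down-group shift dominates (3.04 vs 2.58).
Cl > N: period and group pull opposite ways; the across-period shift dominates (3.16 vs 3.04).
Approximate values (Pauling): N 3.04, Na 0.93, S 2.58, Cl 3.16, Ga 1.81, Te 2.10.
So from highest to lowest: Cl > N > S > Te > Ga > Na.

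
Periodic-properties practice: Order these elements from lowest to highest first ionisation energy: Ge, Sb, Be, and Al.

Al, Ge, Sb, Be

Be is in period 2, group 2; Al is in period 3, group 13; Ge is in period 4, group 14; Sb is in period 5, group 15.
First ionization energy rises across a period (greater Z_eff holds electrons more tightly) and falls down a group (valence electrons are farther from the nucleus).
A diagonal step moves right (one effect) and down (the opposite effect) at once.
Ge > Al: the two effects oppose for this pair; the across-period effect wins (762 vs 578 kJ/mol).
Sb > Ge: period and group pull opposite ways; the across-period shift dominates (831 vs 762 kJ/mol).
Be > Sb: period and group pull opposite ways; the down-group shift dominates (900 vs 831 kJ/mol).
Approximate values (kJ/mol): Be 900, Al 578, Ge 762, Sb 831.
So from lowest to highest: Al < Ge < Sb < Be.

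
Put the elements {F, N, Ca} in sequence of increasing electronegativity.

N is in period 2, group 15; F is in period 2, group 17; Ca is in period 4, group 2.
Electronegativity increases across a period and decreases down a group, tracking effective nuclear charge and atomic size.
Neither a single period nor a single group — weigh both effects.
N > Ca: relative to Ca, both the across-period and down-group shifts push N's electronegativity up.
F > N: both are in period 2; the period trend gives F the larger value.
For reference (Pauling): N 3.04, F 3.98, Ca 1.00.
So from lowest to highest: Ca < N < F.

Ca < N < F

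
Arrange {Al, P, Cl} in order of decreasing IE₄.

Al, Cl, P

After 3 electrons have been removed, what remains? Al³⁺ is the bare [Ne] core; P³⁺ still has 2 valence electrons; Cl³⁺ still has 4 valence electrons.
Core electrons are held far more tightly than valence electrons, so Al tops the IE_4 order.
Valence configurations: P³⁺ [Ne]3s², Cl³⁺ [Ne]3s²3p².
Tabulated IE_4 (kJ/mol): Al 11577, P 4964, Cl 5159.
Overall IE_4 order: P < Cl < Al.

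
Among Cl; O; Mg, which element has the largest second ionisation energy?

O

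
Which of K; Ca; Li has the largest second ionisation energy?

IE_2 is the cost of taking one more electron from the +1 cation: K⁺ is the bare [Ar] core; Ca⁺ still has 1 valence electron; Li⁺ is the bare [He] core.
Core electrons are held far more tightly than valence electrons, so K and Li top the IE_2 order.
Approximate IE_2 values (kJ/mol): K 3052, Ca 1145, Li 7298.
So the second ionization energies run Ca < K < Li.

Li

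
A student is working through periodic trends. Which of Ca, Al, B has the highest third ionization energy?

The third ionization energy removes an electron from the +2 ion. For each element: Ca²⁺ is the bare [Ar] core; Al²⁺ still has 1 valence electron; B²⁺ still has 1 valence electron.
Core electrons are held far more tightly than valence electrons, so Ca tops the IE_3 order.
Valence configurations: Al²⁺ [Ne]3s¹, B²⁺ [He]2s¹.
The numbers (kJ/mol): Ca 4912, Al 2745, B 3660.
So the third ionization energies run Al < B < Ca.

Ca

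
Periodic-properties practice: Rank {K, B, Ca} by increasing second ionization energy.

Ca, B, K

IE_2 is the cost of taking one more electron from the +1 cation: K⁺ is the bare [Ar] core; B⁺ still has 2 valence electrons; Ca⁺ still has 1 valence electron.
Core electrons are held far more tightly than valence electrons, so K tops the IE_2 order.
Valence configurations: B⁺ [He]2s², Ca⁺ [Ar]4s¹.
The numbers (kJ/mol): K 3052, B 2427, Ca 1145.
So the second ionization energies run Ca < B < K.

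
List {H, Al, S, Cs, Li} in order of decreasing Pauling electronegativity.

S > H > Al > Li > Cs

H is in period 1, group 1; Li is in period 2, group 1; Al is in period 3, group 13; S is in period 3, group 16; Cs is in period 6, group 1.
Smaller atoms with higher effective nuclear charge are more electronegative.
Here both period and group differ, so the two effects have to be weighed against each other.
Li > Cs: Li sits above Cs in group 1, so the down-group effect alone puts Li higher.
Al > Li: the two effects oppose for this pair; the across-period effect wins (1.61 vs 0.98).
H > Al: period and group pull opposite ways; the down-group shift dominates (2.20 vs 1.61).
S > H: the two effects oppose for this pair; the across-period effect wins (2.58 vs 2.20).
For reference (Pauling): H 2.20, Li 0.98, Al 1.61, S 2.58, Cs 0.79.
So from highest to lowest: S > H > Al > Li > Cs.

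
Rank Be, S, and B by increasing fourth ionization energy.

IE_4 is the cost of taking one more electron from the +3 cation: Be³⁺ is already 1 electron into the core; S³⁺ still has 3 valence electrons; B³⁺ is the bare [He] core.
Pulling an electron out of a noble-gas core costs far more than removing a remaining valence electron, so Be and B sit at the high end of IE_4.
Tabulated IE_4 (kJ/mol): Be 21007, S 4556, B 25026.
Putting it together, IE_4: S < Be < B.

S < Be < B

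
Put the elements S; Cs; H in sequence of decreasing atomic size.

Cs, S, H

H is in period 1, group 1; S is in period 3, group 16; Cs is in period 6, group 1.
Atomic radius shrinks across a period as nuclear charge pulls the same shell inward, and grows down a group as new shells are added.
Neither a single period nor a single group — weigh both effects.
S > H: period and group pull opposite ways; the down-group shift dominates (103 vs 32 pm).
Cs > S: both effects reinforce here, so Cs is clearly the larger of the two.
For reference (pm): H 32, S 103, Cs 232.
So from largest to smallest: Cs > S > H.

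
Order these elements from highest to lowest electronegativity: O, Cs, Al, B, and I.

B is in period 2, group 13; O is in period 2, group 16; Al is in period 3, group 13; I is in period 5, group 17; Cs is in period 6, group 1.
Smaller atoms with higher effective nuclear charge are more electronegative.
These span different periods and groups, so the two trends combine.
Al > Cs: both effects reinforce here, so Al is clearly the higher of the two.
B > Al: B sits above Al in group 13, so the down-group effect alone puts B higher.
I > B: period and group pull opposite ways; the across-period shift dominates (2.66 vs 2.04).
O > I: period and group pull opposite ways; the down-group shift dominates (3.44 vs 2.66).
For reference (Pauling): B 2.04, O 3.44, Al 1.61, I 2.66, Cs 0.79.
So from highest to lowest: O > I > B > Al > Cs.

O, I, B, Al, Cs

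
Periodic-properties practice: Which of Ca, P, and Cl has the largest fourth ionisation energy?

Ca

The fourth ionization energy removes an electron from the +3 ion. For each element: Ca³⁺ is already 1 electron into the core; P³⁺ still has 2 valence electrons; Cl³⁺ still has 4 valence electrons.
Breaking into a closed-shell core is much more expensive than removing a leftover valence electron — Ca has the largest IE_4 here.
Valence configurations: P³⁺ [Ne]3s², Cl³⁺ [Ne]3s²3p².
The numbers (kJ/mol): Ca 6491, P 4964, Cl 5159.
Putting it together, IE_4: P < Cl < Ca.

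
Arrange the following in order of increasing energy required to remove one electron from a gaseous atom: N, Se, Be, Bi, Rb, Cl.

Be is in period 2, group 2; N is in period 2, group 15; Cl is in period 3, group 17; Se is in period 4, group 16; Rb is in period 5, group 1; Bi is in period 6, group 15.
Removing the outermost electron gets harder across a period and easier down a group.
Here both period and group differ, so the two effects have to be weighed against each other.
Bi > Rb: period and group pull opposite ways; the across-period shift dominates (703 vs 403 kJ/mol).
Be > Bi: period and group pull opposite ways; the down-group shift dominates (900 vs 703 kJ/mol).
Se > Be: the two effects oppose for this pair; the across-period effect wins (941 vs 900 kJ/mol).
Cl > Se: both effects reinforce here, so Cl is clearly the higher of the two.
N > Cl: the two effects oppose for this pair; the down-group effect wins (1402 vs 1251 kJ/mol).
Tabulated first ionization energy (kJ/mol): Be 900, N 1402, Cl 1251, Se 941, Rb 403, Bi 703.
So from lowest to highest: Rb < Bi < Be < Se < Cl < N.

Rb < Bi < Be < Se < Cl < N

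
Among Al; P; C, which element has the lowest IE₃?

Al

Consider each +2 ion: Al²⁺ still has 1 valence electron; P²⁺ still has 3 valence electrons; C²⁺ still has 2 valence electrons.
All are still removing valence electrons, so compare the +2 ions as you would atoms: IE_3 generally rises across a period (higher Z_eff) and falls down a group (larger shell), subject to the usual subshell exceptions.
Valence configurations: Al²⁺ [Ne]3s¹, P²⁺ [Ne]3s²3p¹, C²⁺ [He]2s².
The numbers (kJ/mol): Al 2745, P 2914, C 4620.
So the third ionization energies run Al < P < C.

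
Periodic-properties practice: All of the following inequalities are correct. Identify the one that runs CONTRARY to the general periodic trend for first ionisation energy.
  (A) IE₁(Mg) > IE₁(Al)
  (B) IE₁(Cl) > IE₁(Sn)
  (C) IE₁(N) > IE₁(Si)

The general trend: first ionisation energy increases across a period and decreases down a group.
(A) Mg (period 3, group 2) vs Al (period 3, group 13): the stated order contradicts the simple trend.
(B) Cl (period 3, group 17) vs Sn (period 5, group 14): the stated order agrees with the simple trend.
(C) N (period 2, group 15) vs Si (period 3, group 14): the stated order agrees with the simple trend.
The exception is (A): Al's single 3p electron is easier to remove than one from Mg's filled 3s².

(A)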